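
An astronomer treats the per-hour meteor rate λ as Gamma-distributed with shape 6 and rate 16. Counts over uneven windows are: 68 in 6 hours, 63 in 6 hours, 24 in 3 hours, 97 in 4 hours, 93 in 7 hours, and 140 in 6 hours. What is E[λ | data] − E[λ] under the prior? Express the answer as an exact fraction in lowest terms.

473/48

Total count: 68 + 63 + 24 + 97 + 93 + 140 = 485.
Total exposure: 6 + 6 + 3 + 4 + 7 + 6 = 32 hours.
Posterior: α' = 6 + 485 = 491, β' = 16 + 32 = 48.
Posterior mean = 491/48 = 491/48; prior mean = 6/16 = 3/8. Difference = 491/48 − 3/8 = 473/48.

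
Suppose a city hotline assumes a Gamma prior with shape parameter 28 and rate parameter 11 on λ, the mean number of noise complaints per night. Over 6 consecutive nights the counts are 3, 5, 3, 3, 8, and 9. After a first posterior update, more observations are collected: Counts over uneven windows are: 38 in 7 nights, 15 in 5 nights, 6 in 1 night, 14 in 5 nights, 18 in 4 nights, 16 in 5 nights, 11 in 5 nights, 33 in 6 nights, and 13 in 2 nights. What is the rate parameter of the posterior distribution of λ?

57

Total count: 3 + 5 + 3 + 3 + 8 + 9 = 31.
Total exposure: 6 nights.
After the first batch: Gamma(28 + 31, 11 + 6) = Gamma(59, 17).
Total count: 38 + 15 + 6 + 14 + 18 + 16 + 11 + 33 + 13 = 164.
Total exposure: 7 + 5 + 1 + 5 + 4 + 5 + 5 + 6 + 2 = 40 nights.
After the second batch: Gamma(59 + 164, 17 + 40) = Gamma(223, 57).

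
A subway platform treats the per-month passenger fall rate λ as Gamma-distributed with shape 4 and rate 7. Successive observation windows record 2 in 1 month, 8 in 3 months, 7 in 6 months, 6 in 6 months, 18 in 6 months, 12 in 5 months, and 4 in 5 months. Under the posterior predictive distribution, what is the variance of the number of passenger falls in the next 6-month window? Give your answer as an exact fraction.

1830/169

Total count: 2 + 8 + 7 + 6 + 18 + 12 + 4 = 57.
Total exposure: 1 + 3 + 6 + 6 + 6 + 5 + 5 = 32 months.
The Gamma prior is conjugate for the Poisson rate, so λ | data ~ Gamma(4+57, 7+32) = Gamma(61, 39).
The posterior predictive for a window of length T is Negative Binomial with variance T·α'·(β'+T)/β'² = 6·61·45/1521 = 1830/169.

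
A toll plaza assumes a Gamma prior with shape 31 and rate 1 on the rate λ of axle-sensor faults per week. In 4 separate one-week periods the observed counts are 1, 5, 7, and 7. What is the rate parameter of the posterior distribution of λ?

Total count: 1 + 5 + 7 + 7 = 20.
Total exposure: 4 weeks.
Gamma(α, β) with Poisson data over total exposure Σt gives posterior Gamma(α+Σx, β+Σt) = Gamma(51, 5).

5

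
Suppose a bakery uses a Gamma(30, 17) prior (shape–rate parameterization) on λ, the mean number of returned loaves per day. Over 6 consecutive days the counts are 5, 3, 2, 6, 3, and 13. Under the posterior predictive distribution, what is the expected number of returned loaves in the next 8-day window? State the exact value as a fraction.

496/23

Total count: 5 + 3 + 2 + 6 + 3 + 13 = 32.
Total exposure: 6 days.
The Gamma prior is conjugate for the Poisson rate, so λ | data ~ Gamma(30+32, 17+6) = Gamma(62, 23).
Predictive mean over an 8-day window = T·E[λ|data] = 8·62/23 = 496/23.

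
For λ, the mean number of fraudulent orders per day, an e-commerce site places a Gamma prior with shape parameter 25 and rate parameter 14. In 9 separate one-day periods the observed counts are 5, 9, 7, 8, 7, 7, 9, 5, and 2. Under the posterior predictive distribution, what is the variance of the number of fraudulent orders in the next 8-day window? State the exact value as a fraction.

20832/529

Total count: 5 + 9 + 7 + 8 + 7 + 7 + 9 + 5 + 2 = 59.
Total exposure: 9 days.
Gamma(α, β) with Poisson data over total exposure Σt gives posterior Gamma(α+Σx, β+Σt) = Gamma(84, 23).
The posterior predictive for a window of length T is Negative Binomial with variance T·α'·(β'+T)/β'² = 8·84·31/529 = 20832/529.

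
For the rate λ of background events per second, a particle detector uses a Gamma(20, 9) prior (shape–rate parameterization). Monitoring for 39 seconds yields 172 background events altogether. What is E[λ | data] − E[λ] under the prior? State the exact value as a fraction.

16/9

Total count 172 over total exposure 39 seconds.
Gamma(α, β) with Poisson data over total exposure Σt gives posterior Gamma(α+Σx, β+Σt) = Gamma(192, 48).
Posterior mean = 192/48 = 4; prior mean = 20/9 = 20/9. Difference = 4 − 20/9 = 16/9.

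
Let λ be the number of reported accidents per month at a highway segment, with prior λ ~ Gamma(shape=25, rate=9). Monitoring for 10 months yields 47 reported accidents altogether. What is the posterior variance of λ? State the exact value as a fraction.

Total count 47 over total exposure 10 months.
Conjugate update: add total count to the shape and total exposure to the rate, giving Gamma(72, 19).
Posterior variance = α'/β'² = 72/361.

72/361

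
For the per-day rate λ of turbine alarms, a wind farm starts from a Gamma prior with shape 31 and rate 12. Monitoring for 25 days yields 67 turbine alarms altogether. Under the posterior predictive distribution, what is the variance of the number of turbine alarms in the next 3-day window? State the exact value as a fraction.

Total count 67 over total exposure 25 days.
Gamma(α, β) with Poisson data over total exposure Σt gives posterior Gamma(α+Σx, β+Σt) = Gamma(98, 37).
The posterior predictive for a window of length T is Negative Binomial with variance T·α'·(β'+T)/β'² = 3·98·40/1369 = 11760/1369.

11760/1369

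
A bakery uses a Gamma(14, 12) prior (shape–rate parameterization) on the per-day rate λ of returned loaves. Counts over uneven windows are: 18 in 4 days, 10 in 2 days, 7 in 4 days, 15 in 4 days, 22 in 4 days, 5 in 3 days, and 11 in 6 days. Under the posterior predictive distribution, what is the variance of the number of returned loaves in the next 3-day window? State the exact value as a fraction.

Total count: 18 + 10 + 7 + 15 + 22 + 5 + 11 = 88.
Total exposure: 4 + 2 + 4 + 4 + 4 + 3 + 6 = 27 days.
By Gamma–Poisson conjugacy, the posterior is Gamma(α + Σx, β + Σt) = Gamma(14 + 88, 12 + 27) = Gamma(102, 39).
The posterior predictive for a window of length T is Negative Binomial with variance T·α'·(β'+T)/β'² = 3·102·42/1521 = 1428/169.

1428/169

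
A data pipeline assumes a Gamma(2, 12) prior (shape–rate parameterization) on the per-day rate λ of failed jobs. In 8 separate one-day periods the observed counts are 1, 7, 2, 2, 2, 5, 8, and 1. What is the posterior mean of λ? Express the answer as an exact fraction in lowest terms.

Total count: 1 + 7 + 2 + 2 + 2 + 5 + 8 + 1 = 28.
Total exposure: 8 days.
Gamma(α, β) with Poisson data over total exposure Σt gives posterior Gamma(α+Σx, β+Σt) = Gamma(30, 20).
Posterior mean = α'/β' = 30/20 = 3/2.

3/2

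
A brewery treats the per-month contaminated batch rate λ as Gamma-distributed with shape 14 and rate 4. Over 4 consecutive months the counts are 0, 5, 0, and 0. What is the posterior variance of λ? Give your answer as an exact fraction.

Total count: 0 + 5 + 0 + 0 = 5.
Total exposure: 4 months.
By Gamma–Poisson conjugacy, the posterior is Gamma(α + Σx, β + Σt) = Gamma(14 + 5, 4 + 4) = Gamma(19, 8).
Posterior variance = α'/β'² = 19/64.

19/64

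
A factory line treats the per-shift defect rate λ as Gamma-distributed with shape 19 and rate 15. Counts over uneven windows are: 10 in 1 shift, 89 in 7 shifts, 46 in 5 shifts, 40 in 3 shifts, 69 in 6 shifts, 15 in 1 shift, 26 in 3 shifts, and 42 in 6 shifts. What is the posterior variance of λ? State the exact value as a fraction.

Total count: 10 + 89 + 46 + 40 + 69 + 15 + 26 + 42 = 337.
Total exposure: 1 + 7 + 5 + 3 + 6 + 1 + 3 + 6 = 32 shifts.
The Gamma prior is conjugate for the Poisson rate, so λ | data ~ Gamma(19+337, 15+32) = Gamma(356, 47).
Posterior variance = α'/β'² = 356/2209.

356/2209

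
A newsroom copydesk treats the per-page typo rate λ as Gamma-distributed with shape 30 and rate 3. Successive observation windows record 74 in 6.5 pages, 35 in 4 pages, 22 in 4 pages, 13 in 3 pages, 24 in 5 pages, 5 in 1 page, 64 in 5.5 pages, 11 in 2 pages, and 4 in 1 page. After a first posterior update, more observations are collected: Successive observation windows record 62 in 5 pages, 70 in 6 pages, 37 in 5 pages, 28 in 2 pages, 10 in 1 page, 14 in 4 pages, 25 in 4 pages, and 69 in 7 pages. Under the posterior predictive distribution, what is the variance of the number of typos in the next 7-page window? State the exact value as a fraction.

105868/1587

Total count: 74 + 35 + 22 + 13 + 24 + 5 + 64 + 11 + 4 = 252.
Total exposure: 6.5 + 4 + 4 + 3 + 5 + 1 + 5.5 + 2 + 1 = 32 pages.
After the first batch: Gamma(30 + 252, 3 + 32) = Gamma(282, 35).
Total count: 62 + 70 + 37 + 28 + 10 + 14 + 25 + 69 = 315.
Total exposure: 5 + 6 + 5 + 2 + 1 + 4 + 4 + 7 = 34 pages.
After the second batch: Gamma(282 + 315, 35 + 34) = Gamma(597, 69).
The posterior predictive for a window of length T is Negative Binomial with variance T·α'·(β'+T)/β'² = 7·597·76/4761 = 105868/1587.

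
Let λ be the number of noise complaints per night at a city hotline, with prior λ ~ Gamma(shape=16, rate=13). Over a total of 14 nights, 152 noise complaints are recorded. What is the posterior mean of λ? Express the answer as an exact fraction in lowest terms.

Total count 152 over total exposure 14 nights.
Posterior: α' = 16 + 152 = 168, β' = 13 + 14 = 27.
Posterior mean = α'/β' = 168/27 = 56/9.

56/9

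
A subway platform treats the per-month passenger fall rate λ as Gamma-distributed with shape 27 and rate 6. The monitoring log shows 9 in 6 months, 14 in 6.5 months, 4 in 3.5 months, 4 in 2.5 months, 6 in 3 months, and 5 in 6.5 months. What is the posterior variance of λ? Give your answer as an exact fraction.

Total count: 9 + 14 + 4 + 4 + 6 + 5 = 42.
Total exposure: 6 + 6.5 + 3.5 + 2.5 + 3 + 6.5 = 28 months.
Conjugate update: add total count to the shape and total exposure to the rate, giving Gamma(69, 34).
Posterior variance = α'/β'² = 69/1156.

69/1156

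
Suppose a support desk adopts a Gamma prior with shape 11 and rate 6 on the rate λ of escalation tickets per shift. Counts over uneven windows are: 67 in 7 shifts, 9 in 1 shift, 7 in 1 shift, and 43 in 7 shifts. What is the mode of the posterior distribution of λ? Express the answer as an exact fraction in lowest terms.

Total count: 67 + 9 + 7 + 43 = 126.
Total exposure: 7 + 1 + 1 + 7 = 16 shifts.
Posterior: α' = 11 + 126 = 137, β' = 6 + 16 = 22.
Posterior mode = (α'−1)/β' = 136/22 = 68/11.

68/11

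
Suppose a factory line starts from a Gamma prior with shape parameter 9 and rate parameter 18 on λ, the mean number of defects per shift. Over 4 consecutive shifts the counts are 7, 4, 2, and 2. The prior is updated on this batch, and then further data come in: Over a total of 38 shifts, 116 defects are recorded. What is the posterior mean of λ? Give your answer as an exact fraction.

Total count: 7 + 4 + 2 + 2 = 15.
Total exposure: 4 shifts.
After the first batch: Gamma(9 + 15, 18 + 4) = Gamma(24, 22).
Total count 116 over total exposure 38 shifts.
After the second batch: Gamma(24 + 116, 22 + 38) = Gamma(140, 60).
Posterior mean = α'/β' = 140/60 = 7/3.

7/3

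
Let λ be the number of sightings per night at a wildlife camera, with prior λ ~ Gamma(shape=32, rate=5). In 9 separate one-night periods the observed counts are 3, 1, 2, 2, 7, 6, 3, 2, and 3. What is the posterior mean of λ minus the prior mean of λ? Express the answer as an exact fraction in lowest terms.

-143/70

Total count: 3 + 1 + 2 + 2 + 7 + 6 + 3 + 2 + 3 = 29.
Total exposure: 9 nights.
The Gamma prior is conjugate for the Poisson rate, so λ | data ~ Gamma(32+29, 5+9) = Gamma(61, 14).
Posterior mean = 61/14 = 61/14; prior mean = 32/5 = 32/5. Difference = 61/14 − 32/5 = -143/70.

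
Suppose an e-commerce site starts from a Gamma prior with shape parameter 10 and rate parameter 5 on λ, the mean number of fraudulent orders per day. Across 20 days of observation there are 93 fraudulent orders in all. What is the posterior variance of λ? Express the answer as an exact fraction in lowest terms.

103/625

Total count 93 over total exposure 20 days.
Gamma(α, β) with Poisson data over total exposure Σt gives posterior Gamma(α+Σx, β+Σt) = Gamma(103, 25).
Posterior variance = α'/β'² = 103/625.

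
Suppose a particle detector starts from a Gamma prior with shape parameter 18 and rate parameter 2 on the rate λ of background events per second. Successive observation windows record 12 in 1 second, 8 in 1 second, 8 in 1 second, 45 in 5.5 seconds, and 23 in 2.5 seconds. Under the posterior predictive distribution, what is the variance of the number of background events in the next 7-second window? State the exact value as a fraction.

15960/169

Total count: 12 + 8 + 8 + 45 + 23 = 96.
Total exposure: 1 + 1 + 1 + 5.5 + 2.5 = 11 seconds.
Gamma(α, β) with Poisson data over total exposure Σt gives posterior Gamma(α+Σx, β+Σt) = Gamma(114, 13).
The posterior predictive for a window of length T is Negative Binomial with variance T·α'·(β'+T)/β'² = 7·114·20/169 = 15960/169.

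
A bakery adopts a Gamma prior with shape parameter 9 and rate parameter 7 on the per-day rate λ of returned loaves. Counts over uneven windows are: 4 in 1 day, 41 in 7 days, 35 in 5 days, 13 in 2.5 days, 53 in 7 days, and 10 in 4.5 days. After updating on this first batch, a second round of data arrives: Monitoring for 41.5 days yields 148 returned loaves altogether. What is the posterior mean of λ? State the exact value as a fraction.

626/151

Total count: 4 + 41 + 35 + 13 + 53 + 10 = 156.
Total exposure: 1 + 7 + 5 + 2.5 + 7 + 4.5 = 27 days.
After the first batch: Gamma(9 + 156, 7 + 27) = Gamma(165, 34).
Total count 148 over total exposure 41.5 days.
After the second batch: Gamma(165 + 148, 34 + 41.5) = Gamma(313, 151/2).
Posterior mean = α'/β' = 313/(151/2) = 626/151.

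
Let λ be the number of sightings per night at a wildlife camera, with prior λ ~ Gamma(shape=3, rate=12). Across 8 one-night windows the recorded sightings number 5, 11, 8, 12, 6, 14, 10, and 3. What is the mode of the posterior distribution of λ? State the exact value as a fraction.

71/20

Total count: 5 + 11 + 8 + 12 + 6 + 14 + 10 + 3 = 69.
Total exposure: 8 nights.
The Gamma prior is conjugate for the Poisson rate, so λ | data ~ Gamma(3+69, 12+8) = Gamma(72, 20).
Posterior mode = (α'−1)/β' = 71/20.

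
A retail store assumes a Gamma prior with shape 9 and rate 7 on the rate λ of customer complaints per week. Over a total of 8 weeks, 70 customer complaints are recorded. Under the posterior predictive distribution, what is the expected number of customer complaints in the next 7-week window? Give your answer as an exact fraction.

553/15

Total count 70 over total exposure 8 weeks.
The Gamma prior is conjugate for the Poisson rate, so λ | data ~ Gamma(9+70, 7+8) = Gamma(79, 15).
Predictive mean over a 7-week window = T·E[λ|data] = 7·79/15 = 553/15.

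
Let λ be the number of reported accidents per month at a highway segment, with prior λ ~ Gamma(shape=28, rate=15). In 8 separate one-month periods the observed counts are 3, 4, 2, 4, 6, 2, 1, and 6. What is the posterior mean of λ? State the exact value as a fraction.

56/23

Total count: 3 + 4 + 2 + 4 + 6 + 2 + 1 + 6 = 28.
Total exposure: 8 months.
Posterior: α' = 28 + 28 = 56, β' = 15 + 8 = 23.
Posterior mean = α'/β' = 56/23.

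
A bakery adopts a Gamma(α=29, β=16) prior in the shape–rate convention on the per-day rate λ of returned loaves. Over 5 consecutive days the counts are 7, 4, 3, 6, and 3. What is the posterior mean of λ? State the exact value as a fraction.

52/21

Total count: 7 + 4 + 3 + 6 + 3 = 23.
Total exposure: 5 days.
Gamma(α, β) with Poisson data over total exposure Σt gives posterior Gamma(α+Σx, β+Σt) = Gamma(52, 21).
Posterior mean = α'/β' = 52/21.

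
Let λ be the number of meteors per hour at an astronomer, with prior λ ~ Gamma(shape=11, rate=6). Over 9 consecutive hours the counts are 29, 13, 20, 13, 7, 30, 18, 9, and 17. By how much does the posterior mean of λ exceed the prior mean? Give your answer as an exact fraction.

Total count: 29 + 13 + 20 + 13 + 7 + 30 + 18 + 9 + 17 = 156.
Total exposure: 9 hours.
By Gamma–Poisson conjugacy, the posterior is Gamma(α + Σx, β + Σt) = Gamma(11 + 156, 6 + 9) = Gamma(167, 15).
Posterior mean = 167/15 = 167/15; prior mean = 11/6 = 11/6. Difference = 167/15 − 11/6 = 93/10.

93/10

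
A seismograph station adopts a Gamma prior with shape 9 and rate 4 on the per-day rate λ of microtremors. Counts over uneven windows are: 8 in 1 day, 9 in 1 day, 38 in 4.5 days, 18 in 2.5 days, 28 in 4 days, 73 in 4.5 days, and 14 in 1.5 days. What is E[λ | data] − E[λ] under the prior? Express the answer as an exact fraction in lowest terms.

Total count: 8 + 9 + 38 + 18 + 28 + 73 + 14 = 188.
Total exposure: 1 + 1 + 4.5 + 2.5 + 4 + 4.5 + 1.5 = 19 days.
Conjugate update: add total count to the shape and total exposure to the rate, giving Gamma(197, 23).
Posterior mean = 197/23 = 197/23; prior mean = 9/4 = 9/4. Difference = 197/23 − 9/4 = 581/92.

581/92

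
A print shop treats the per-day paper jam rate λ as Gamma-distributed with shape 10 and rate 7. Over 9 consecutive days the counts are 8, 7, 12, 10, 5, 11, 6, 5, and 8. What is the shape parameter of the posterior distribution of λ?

82

Total count: 8 + 7 + 12 + 10 + 5 + 11 + 6 + 5 + 8 = 72.
Total exposure: 9 days.
By Gamma–Poisson conjugacy, the posterior is Gamma(α + Σx, β + Σt) = Gamma(10 + 72, 7 + 9) = Gamma(82, 16).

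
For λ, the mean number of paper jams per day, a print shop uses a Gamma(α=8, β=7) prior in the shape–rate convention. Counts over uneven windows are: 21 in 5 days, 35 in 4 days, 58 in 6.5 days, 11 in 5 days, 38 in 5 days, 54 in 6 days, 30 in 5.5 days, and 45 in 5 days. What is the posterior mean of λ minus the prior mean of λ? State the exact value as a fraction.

Total count: 21 + 35 + 58 + 11 + 38 + 54 + 30 + 45 = 292.
Total exposure: 5 + 4 + 6.5 + 5 + 5 + 6 + 5.5 + 5 = 42 days.
By Gamma–Poisson conjugacy, the posterior is Gamma(α + Σx, β + Σt) = Gamma(8 + 292, 7 + 42) = Gamma(300, 49).
Posterior mean = 300/49 = 300/49; prior mean = 8/7 = 8/7. Difference = 300/49 − 8/7 = 244/49.

244/49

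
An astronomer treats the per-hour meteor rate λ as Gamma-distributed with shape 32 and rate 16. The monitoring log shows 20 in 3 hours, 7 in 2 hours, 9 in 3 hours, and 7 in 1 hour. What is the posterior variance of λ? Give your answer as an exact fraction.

Total count: 20 + 7 + 9 + 7 = 43.
Total exposure: 3 + 2 + 3 + 1 = 9 hours.
Gamma(α, β) with Poisson data over total exposure Σt gives posterior Gamma(α+Σx, β+Σt) = Gamma(75, 25).
Posterior variance = α'/β'² = 75/625 = 3/25.

3/25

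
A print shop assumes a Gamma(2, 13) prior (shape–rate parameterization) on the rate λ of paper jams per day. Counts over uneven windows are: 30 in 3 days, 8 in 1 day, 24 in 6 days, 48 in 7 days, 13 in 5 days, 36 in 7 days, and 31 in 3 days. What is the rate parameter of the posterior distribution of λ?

45

Total count: 30 + 8 + 24 + 48 + 13 + 36 + 31 = 190.
Total exposure: 3 + 1 + 6 + 7 + 5 + 7 + 3 = 32 days.
Conjugate update: add total count to the shape and total exposure to the rate, giving Gamma(192, 45).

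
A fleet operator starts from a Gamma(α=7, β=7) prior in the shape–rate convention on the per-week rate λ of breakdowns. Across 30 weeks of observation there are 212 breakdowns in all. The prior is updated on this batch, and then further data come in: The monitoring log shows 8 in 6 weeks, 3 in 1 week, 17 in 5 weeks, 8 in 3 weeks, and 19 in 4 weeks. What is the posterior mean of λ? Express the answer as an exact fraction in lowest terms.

Total count 212 over total exposure 30 weeks.
After the first batch: Gamma(7 + 212, 7 + 30) = Gamma(219, 37).
Total count: 8 + 3 + 17 + 8 + 19 = 55.
Total exposure: 6 + 1 + 5 + 3 + 4 = 19 weeks.
After the second batch: Gamma(219 + 55, 37 + 19) = Gamma(274, 56).
Posterior mean = α'/β' = 274/56 = 137/28.

137/28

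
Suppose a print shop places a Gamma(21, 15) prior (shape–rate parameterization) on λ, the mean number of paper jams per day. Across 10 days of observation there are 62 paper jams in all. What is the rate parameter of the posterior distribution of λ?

Total count 62 over total exposure 10 days.
Conjugate update: add total count to the shape and total exposure to the rate, giving Gamma(83, 25).

25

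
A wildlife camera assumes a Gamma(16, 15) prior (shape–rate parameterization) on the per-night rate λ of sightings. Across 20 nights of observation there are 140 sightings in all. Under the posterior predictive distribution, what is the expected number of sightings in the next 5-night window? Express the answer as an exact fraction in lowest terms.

Total count 140 over total exposure 20 nights.
Posterior: α' = 16 + 140 = 156, β' = 15 + 20 = 35.
Predictive mean over a 5-night window = T·E[λ|data] = 5·156/35 = 156/7.

156/7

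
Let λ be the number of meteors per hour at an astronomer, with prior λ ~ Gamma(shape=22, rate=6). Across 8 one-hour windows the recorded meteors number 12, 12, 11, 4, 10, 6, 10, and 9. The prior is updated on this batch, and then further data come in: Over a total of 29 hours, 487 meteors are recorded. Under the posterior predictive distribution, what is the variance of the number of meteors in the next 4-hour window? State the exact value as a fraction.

109604/1849

Total count: 12 + 12 + 11 + 4 + 10 + 6 + 10 + 9 = 74.
Total exposure: 8 hours.
After the first batch: Gamma(22 + 74, 6 + 8) = Gamma(96, 14).
Total count 487 over total exposure 29 hours.
After the second batch: Gamma(96 + 487, 14 + 29) = Gamma(583, 43).
The posterior predictive for a window of length T is Negative Binomial with variance T·α'·(β'+T)/β'² = 4·583·47/1849 = 109604/1849.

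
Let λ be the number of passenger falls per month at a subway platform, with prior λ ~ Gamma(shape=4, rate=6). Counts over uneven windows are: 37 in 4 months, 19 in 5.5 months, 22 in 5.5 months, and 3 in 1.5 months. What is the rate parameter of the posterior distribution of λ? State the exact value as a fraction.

Total count: 37 + 19 + 22 + 3 = 81.
Total exposure: 4 + 5.5 + 5.5 + 1.5 = 16.5 months.
Posterior: α' = 4 + 81 = 85, β' = 6 + 16.5 = 45/2.

45/2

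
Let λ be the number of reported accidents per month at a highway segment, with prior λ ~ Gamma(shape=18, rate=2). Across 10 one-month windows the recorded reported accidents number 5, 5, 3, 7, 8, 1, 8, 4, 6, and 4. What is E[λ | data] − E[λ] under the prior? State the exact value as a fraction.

-13/4

Total count: 5 + 5 + 3 + 7 + 8 + 1 + 8 + 4 + 6 + 4 = 51.
Total exposure: 10 months.
The Gamma prior is conjugate for the Poisson rate, so λ | data ~ Gamma(18+51, 2+10) = Gamma(69, 12).
Posterior mean = 69/12 = 23/4; prior mean = 18/2 = 9. Difference = 23/4 − 9 = -13/4.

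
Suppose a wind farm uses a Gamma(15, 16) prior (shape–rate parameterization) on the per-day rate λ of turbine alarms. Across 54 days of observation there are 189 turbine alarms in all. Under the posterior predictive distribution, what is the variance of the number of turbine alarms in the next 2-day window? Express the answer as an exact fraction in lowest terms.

Total count 189 over total exposure 54 days.
The Gamma prior is conjugate for the Poisson rate, so λ | data ~ Gamma(15+189, 16+54) = Gamma(204, 70).
The posterior predictive for a window of length T is Negative Binomial with variance T·α'·(β'+T)/β'² = 2·204·72/4900 = 7344/1225.

7344/1225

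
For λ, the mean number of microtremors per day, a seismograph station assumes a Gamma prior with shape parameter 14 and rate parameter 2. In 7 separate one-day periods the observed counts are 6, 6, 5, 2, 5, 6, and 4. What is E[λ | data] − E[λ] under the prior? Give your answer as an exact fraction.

-5/3

Total count: 6 + 6 + 5 + 2 + 5 + 6 + 4 = 34.
Total exposure: 7 days.
The Gamma prior is conjugate for the Poisson rate, so λ | data ~ Gamma(14+34, 2+7) = Gamma(48, 9).
Posterior mean = 48/9 = 16/3; prior mean = 14/2 = 7. Difference = 16/3 − 7 = -5/3.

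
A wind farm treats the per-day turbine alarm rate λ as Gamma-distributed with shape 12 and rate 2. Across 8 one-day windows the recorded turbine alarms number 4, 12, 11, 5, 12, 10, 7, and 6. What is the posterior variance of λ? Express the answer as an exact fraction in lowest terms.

Total count: 4 + 12 + 11 + 5 + 12 + 10 + 7 + 6 = 67.
Total exposure: 8 days.
By Gamma–Poisson conjugacy, the posterior is Gamma(α + Σx, β + Σt) = Gamma(12 + 67, 2 + 8) = Gamma(79, 10).
Posterior variance = α'/β'² = 79/100.

79/100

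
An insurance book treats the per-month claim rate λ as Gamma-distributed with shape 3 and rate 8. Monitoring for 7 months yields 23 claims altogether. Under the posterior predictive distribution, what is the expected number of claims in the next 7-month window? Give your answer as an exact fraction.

182/15

Total count 23 over total exposure 7 months.
The Gamma prior is conjugate for the Poisson rate, so λ | data ~ Gamma(3+23, 8+7) = Gamma(26, 15).
Predictive mean over a 7-month window = T·E[λ|data] = 7·26/15 = 182/15.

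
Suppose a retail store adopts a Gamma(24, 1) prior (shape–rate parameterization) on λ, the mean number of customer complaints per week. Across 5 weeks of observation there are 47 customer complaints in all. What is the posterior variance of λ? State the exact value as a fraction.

Total count 47 over total exposure 5 weeks.
The Gamma prior is conjugate for the Poisson rate, so λ | data ~ Gamma(24+47, 1+5) = Gamma(71, 6).
Posterior variance = α'/β'² = 71/36.

71/36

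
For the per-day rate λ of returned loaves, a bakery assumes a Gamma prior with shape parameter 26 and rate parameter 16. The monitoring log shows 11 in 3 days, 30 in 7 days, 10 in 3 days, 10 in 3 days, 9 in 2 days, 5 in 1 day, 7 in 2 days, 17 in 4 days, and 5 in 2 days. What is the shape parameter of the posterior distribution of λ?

Total count: 11 + 30 + 10 + 10 + 9 + 5 + 7 + 17 + 5 = 104.
Total exposure: 3 + 7 + 3 + 3 + 2 + 1 + 2 + 4 + 2 = 27 days.
By Gamma–Poisson conjugacy, the posterior is Gamma(α + Σx, β + Σt) = Gamma(26 + 104, 16 + 27) = Gamma(130, 43).

130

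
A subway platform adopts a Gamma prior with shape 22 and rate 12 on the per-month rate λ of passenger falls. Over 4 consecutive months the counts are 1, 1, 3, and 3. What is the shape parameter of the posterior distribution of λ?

Total count: 1 + 1 + 3 + 3 = 8.
Total exposure: 4 months.
Conjugate update: add total count to the shape and total exposure to the rate, giving Gamma(30, 16).

30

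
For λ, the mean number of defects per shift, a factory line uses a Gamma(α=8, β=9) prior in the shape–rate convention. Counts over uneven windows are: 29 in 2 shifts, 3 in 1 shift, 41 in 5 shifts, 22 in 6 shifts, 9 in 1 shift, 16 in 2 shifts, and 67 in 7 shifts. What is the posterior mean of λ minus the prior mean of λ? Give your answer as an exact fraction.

Total count: 29 + 3 + 41 + 22 + 9 + 16 + 67 = 187.
Total exposure: 2 + 1 + 5 + 6 + 1 + 2 + 7 = 24 shifts.
Posterior: α' = 8 + 187 = 195, β' = 9 + 24 = 33.
Posterior mean = 195/33 = 65/11; prior mean = 8/9 = 8/9. Difference = 65/11 − 8/9 = 497/99.

497/99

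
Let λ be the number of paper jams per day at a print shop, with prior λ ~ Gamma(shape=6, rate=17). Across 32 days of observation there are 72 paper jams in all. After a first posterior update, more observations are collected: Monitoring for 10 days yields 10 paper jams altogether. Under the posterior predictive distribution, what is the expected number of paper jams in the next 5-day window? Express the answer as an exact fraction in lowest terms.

440/59

Total count 72 over total exposure 32 days.
After the first batch: Gamma(6 + 72, 17 + 32) = Gamma(78, 49).
Total count 10 over total exposure 10 days.
After the second batch: Gamma(78 + 10, 49 + 10) = Gamma(88, 59).
Predictive mean over a 5-day window = T·E[λ|data] = 5·88/59 = 440/59.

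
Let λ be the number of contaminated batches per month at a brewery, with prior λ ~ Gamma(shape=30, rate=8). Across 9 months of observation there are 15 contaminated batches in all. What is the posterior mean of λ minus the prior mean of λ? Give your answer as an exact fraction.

-75/68

Total count 15 over total exposure 9 months.
Gamma(α, β) with Poisson data over total exposure Σt gives posterior Gamma(α+Σx, β+Σt) = Gamma(45, 17).
Posterior mean = 45/17 = 45/17; prior mean = 30/8 = 15/4. Difference = 45/17 − 15/4 = -75/68.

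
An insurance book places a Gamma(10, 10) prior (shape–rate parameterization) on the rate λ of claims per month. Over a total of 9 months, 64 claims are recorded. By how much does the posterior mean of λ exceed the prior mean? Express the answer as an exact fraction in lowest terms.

Total count 64 over total exposure 9 months.
Gamma(α, β) with Poisson data over total exposure Σt gives posterior Gamma(α+Σx, β+Σt) = Gamma(74, 19).
Posterior mean = 74/19 = 74/19; prior mean = 10/10 = 1. Difference = 74/19 − 1 = 55/19.

55/19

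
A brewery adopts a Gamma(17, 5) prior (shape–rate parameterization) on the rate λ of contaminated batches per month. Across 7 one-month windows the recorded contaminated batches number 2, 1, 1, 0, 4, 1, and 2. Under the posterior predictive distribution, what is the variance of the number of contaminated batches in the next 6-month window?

21

Total count: 2 + 1 + 1 + 0 + 4 + 1 + 2 = 11.
Total exposure: 7 months.
Gamma(α, β) with Poisson data over total exposure Σt gives posterior Gamma(α+Σx, β+Σt) = Gamma(28, 12).
The posterior predictive for a window of length T is Negative Binomial with variance T·α'·(β'+T)/β'² = 6·28·18/144 = 21.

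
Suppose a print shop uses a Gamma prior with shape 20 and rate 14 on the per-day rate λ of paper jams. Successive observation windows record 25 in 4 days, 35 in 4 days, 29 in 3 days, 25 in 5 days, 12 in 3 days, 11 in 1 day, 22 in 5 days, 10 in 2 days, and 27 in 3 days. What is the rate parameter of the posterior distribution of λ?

Total count: 25 + 35 + 29 + 25 + 12 + 11 + 22 + 10 + 27 = 196.
Total exposure: 4 + 4 + 3 + 5 + 3 + 1 + 5 + 2 + 3 = 30 days.
Posterior: α' = 20 + 196 = 216, β' = 14 + 30 = 44.

44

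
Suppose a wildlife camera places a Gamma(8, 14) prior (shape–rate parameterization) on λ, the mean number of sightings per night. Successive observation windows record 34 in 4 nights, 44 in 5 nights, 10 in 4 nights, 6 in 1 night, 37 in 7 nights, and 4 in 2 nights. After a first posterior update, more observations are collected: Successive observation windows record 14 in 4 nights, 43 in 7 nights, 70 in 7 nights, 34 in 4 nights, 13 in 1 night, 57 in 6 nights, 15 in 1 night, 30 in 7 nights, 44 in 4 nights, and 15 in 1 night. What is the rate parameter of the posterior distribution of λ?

Total count: 34 + 44 + 10 + 6 + 37 + 4 = 135.
Total exposure: 4 + 5 + 4 + 1 + 7 + 2 = 23 nights.
After the first batch: Gamma(8 + 135, 14 + 23) = Gamma(143, 37).
Total count: 14 + 43 + 70 + 34 + 13 + 57 + 15 + 30 + 44 + 15 = 335.
Total exposure: 4 + 7 + 7 + 4 + 1 + 6 + 1 + 7 + 4 + 1 = 42 nights.
After the second batch: Gamma(143 + 335, 37 + 42) = Gamma(478, 79).

79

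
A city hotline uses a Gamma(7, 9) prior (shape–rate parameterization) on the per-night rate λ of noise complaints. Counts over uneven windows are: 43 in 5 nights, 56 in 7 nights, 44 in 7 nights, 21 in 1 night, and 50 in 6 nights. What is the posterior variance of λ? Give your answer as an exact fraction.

Total count: 43 + 56 + 44 + 21 + 50 = 214.
Total exposure: 5 + 7 + 7 + 1 + 6 = 26 nights.
Posterior: α' = 7 + 214 = 221, β' = 9 + 26 = 35.
Posterior variance = α'/β'² = 221/1225.

221/1225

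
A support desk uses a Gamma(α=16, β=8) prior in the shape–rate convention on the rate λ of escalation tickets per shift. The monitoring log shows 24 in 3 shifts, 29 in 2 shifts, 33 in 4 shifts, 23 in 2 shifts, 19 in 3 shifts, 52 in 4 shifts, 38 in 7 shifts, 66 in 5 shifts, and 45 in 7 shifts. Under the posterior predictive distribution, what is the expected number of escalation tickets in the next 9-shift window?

69

Total count: 24 + 29 + 33 + 23 + 19 + 52 + 38 + 66 + 45 = 329.
Total exposure: 3 + 2 + 4 + 2 + 3 + 4 + 7 + 5 + 7 = 37 shifts.
By Gamma–Poisson conjugacy, the posterior is Gamma(α + Σx, β + Σt) = Gamma(16 + 329, 8 + 37) = Gamma(345, 45).
Predictive mean over a 9-shift window = T·E[λ|data] = 9·345/45 = 69.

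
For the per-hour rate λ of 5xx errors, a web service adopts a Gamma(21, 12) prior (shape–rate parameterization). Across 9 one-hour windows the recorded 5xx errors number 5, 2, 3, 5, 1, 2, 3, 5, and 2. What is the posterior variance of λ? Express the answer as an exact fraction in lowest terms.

1/9

Total count: 5 + 2 + 3 + 5 + 1 + 2 + 3 + 5 + 2 = 28.
Total exposure: 9 hours.
Conjugate update: add total count to the shape and total exposure to the rate, giving Gamma(49, 21).
Posterior variance = α'/β'² = 49/441 = 1/9.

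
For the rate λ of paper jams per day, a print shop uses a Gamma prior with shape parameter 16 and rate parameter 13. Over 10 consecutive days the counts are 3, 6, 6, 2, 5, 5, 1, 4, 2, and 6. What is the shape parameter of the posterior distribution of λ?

56

Total count: 3 + 6 + 6 + 2 + 5 + 5 + 1 + 4 + 2 + 6 = 40.
Total exposure: 10 days.
Conjugate update: add total count to the shape and total exposure to the rate, giving Gamma(56, 23).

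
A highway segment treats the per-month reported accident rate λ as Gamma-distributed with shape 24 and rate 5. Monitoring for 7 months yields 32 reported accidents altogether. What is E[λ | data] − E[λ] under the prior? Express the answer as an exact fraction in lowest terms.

Total count 32 over total exposure 7 months.
Posterior: α' = 24 + 32 = 56, β' = 5 + 7 = 12.
Posterior mean = 56/12 = 14/3; prior mean = 24/5 = 24/5. Difference = 14/3 − 24/5 = -2/15.

-2/15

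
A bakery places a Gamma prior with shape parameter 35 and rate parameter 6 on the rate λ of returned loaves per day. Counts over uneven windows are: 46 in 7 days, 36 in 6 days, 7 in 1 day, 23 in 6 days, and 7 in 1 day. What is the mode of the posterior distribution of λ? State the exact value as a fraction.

Total count: 46 + 36 + 7 + 23 + 7 = 119.
Total exposure: 7 + 6 + 1 + 6 + 1 = 21 days.
Posterior: α' = 35 + 119 = 154, β' = 6 + 21 = 27.
Posterior mode = (α'−1)/β' = 153/27 = 17/3.

17/3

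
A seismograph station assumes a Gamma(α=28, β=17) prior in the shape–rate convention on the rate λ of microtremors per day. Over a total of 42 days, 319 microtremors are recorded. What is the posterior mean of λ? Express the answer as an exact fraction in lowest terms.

347/59

Total count 319 over total exposure 42 days.
Conjugate update: add total count to the shape and total exposure to the rate, giving Gamma(347, 59).
Posterior mean = α'/β' = 347/59.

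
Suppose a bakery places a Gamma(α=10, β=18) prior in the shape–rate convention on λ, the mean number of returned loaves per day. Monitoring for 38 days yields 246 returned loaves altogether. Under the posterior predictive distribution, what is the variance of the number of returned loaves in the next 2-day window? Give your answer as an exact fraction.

Total count 246 over total exposure 38 days.
Conjugate update: add total count to the shape and total exposure to the rate, giving Gamma(256, 56).
The posterior predictive for a window of length T is Negative Binomial with variance T·α'·(β'+T)/β'² = 2·256·58/3136 = 464/49.

464/49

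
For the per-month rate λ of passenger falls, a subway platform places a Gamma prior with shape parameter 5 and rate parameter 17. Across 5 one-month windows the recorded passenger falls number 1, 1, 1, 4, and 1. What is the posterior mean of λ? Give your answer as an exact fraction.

13/22

Total count: 1 + 1 + 1 + 4 + 1 = 8.
Total exposure: 5 months.
The Gamma prior is conjugate for the Poisson rate, so λ | data ~ Gamma(5+8, 17+5) = Gamma(13, 22).
Posterior mean = α'/β' = 13/22.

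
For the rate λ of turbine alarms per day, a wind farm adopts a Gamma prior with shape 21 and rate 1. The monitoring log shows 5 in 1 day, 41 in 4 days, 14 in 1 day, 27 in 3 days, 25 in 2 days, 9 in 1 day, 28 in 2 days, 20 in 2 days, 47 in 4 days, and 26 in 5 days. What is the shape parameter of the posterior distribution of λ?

263

Total count: 5 + 41 + 14 + 27 + 25 + 9 + 28 + 20 + 47 + 26 = 242.
Total exposure: 1 + 4 + 1 + 3 + 2 + 1 + 2 + 2 + 4 + 5 = 25 days.
Posterior: α' = 21 + 242 = 263, β' = 1 + 25 = 26.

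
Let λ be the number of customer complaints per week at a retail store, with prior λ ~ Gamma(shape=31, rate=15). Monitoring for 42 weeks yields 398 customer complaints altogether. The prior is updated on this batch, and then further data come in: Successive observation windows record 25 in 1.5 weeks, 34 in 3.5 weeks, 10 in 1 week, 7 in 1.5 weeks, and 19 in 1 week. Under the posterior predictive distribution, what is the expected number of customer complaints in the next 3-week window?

24

Total count 398 over total exposure 42 weeks.
After the first batch: Gamma(31 + 398, 15 + 42) = Gamma(429, 57).
Total count: 25 + 34 + 10 + 7 + 19 = 95.
Total exposure: 1.5 + 3.5 + 1 + 1.5 + 1 = 8.5 weeks.
After the second batch: Gamma(429 + 95, 57 + 8.5) = Gamma(524, 131/2).
Predictive mean over a 3-week window = T·E[λ|data] = 3·524/(131/2) = 24.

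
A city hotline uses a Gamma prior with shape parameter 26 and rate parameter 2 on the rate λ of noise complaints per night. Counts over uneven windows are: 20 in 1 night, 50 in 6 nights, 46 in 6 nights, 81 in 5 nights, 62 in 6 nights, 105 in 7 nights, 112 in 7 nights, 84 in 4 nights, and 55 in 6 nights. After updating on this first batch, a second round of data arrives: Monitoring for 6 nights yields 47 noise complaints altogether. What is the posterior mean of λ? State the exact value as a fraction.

86/7

Total count: 20 + 50 + 46 + 81 + 62 + 105 + 112 + 84 + 55 = 615.
Total exposure: 1 + 6 + 6 + 5 + 6 + 7 + 7 + 4 + 6 = 48 nights.
After the first batch: Gamma(26 + 615, 2 + 48) = Gamma(641, 50).
Total count 47 over total exposure 6 nights.
After the second batch: Gamma(641 + 47, 50 + 6) = Gamma(688, 56).
Posterior mean = α'/β' = 688/56 = 86/7.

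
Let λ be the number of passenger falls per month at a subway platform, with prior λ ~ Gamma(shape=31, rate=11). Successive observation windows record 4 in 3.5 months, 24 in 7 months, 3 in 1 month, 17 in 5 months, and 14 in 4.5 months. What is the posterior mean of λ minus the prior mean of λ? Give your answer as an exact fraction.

31/352

Total count: 4 + 24 + 3 + 17 + 14 = 62.
Total exposure: 3.5 + 7 + 1 + 5 + 4.5 = 21 months.
Gamma(α, β) with Poisson data over total exposure Σt gives posterior Gamma(α+Σx, β+Σt) = Gamma(93, 32).
Posterior mean = 93/32 = 93/32; prior mean = 31/11 = 31/11. Difference = 93/32 − 31/11 = 31/352.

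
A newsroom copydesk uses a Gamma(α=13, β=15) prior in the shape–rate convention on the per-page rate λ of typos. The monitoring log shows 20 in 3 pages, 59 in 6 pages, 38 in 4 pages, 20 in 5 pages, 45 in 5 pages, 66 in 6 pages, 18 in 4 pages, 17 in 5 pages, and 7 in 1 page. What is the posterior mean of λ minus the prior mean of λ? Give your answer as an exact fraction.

427/90

Total count: 20 + 59 + 38 + 20 + 45 + 66 + 18 + 17 + 7 = 290.
Total exposure: 3 + 6 + 4 + 5 + 5 + 6 + 4 + 5 + 1 = 39 pages.
Posterior: α' = 13 + 290 = 303, β' = 15 + 39 = 54.
Posterior mean = 303/54 = 101/18; prior mean = 13/15 = 13/15. Difference = 101/18 − 13/15 = 427/90.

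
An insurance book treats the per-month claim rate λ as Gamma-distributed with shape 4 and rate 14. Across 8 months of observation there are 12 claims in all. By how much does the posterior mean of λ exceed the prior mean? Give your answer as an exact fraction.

34/77

Total count 12 over total exposure 8 months.
Conjugate update: add total count to the shape and total exposure to the rate, giving Gamma(16, 22).
Posterior mean = 16/22 = 8/11; prior mean = 4/14 = 2/7. Difference = 8/11 − 2/7 = 34/77.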